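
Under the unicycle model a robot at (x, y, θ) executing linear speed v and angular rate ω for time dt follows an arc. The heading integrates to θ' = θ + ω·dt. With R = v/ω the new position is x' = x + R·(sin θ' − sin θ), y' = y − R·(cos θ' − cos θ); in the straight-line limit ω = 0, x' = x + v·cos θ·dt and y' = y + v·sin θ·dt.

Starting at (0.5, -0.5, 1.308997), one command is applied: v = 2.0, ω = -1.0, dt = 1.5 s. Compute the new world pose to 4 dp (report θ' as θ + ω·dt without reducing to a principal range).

θ' = 1.3090 + -1.0·1.5 = -0.1910
R = v/ω = 2.0/-1.0 = -2.0000
x' = 0.5 + -2.0000·(sin -0.1910 − sin 1.3090) = 2.8115
y' = -0.5 − -2.0000·(cos -0.1910 − cos 1.3090) = 0.9460

(2.8115, 0.9460, -0.1910)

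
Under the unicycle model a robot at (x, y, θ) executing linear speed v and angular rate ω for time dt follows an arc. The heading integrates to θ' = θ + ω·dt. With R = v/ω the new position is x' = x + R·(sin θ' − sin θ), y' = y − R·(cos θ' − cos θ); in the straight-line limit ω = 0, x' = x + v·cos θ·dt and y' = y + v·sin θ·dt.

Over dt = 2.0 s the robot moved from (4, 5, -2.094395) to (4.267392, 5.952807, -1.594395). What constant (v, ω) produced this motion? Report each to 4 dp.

v = -0.5000, ω = 0.2500

Δθ = -1.594395 − -2.094395 = 0.500000
ω = Δθ/dt = 0.500000/2.0 = 0.2500
R = −Δy/(cos θ' − cos θ) = -2.0000
v = R·ω = -2.0000·0.2500 = -0.5000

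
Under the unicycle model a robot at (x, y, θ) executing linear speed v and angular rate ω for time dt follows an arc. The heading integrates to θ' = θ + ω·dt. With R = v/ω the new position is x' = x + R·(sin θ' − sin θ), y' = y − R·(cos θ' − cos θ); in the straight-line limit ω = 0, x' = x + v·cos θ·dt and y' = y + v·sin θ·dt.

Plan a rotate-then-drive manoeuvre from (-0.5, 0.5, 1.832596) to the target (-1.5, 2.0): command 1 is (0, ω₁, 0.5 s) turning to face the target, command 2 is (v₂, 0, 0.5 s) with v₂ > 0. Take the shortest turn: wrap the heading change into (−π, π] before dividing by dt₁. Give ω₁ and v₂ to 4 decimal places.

ω₁ = 0.6524, v₂ = 3.6056

heading to target = atan2(2−0.5, -1.5−-0.5) = 2.1588
Δθ = wrap(2.1588 − 1.8326) = 0.3262; ω₁ = Δθ/dt₁ = 0.6524
distance = √((-1.5−-0.5)² + (2−0.5)²) = 1.8028; v₂ = distance/dt₂ = 3.6056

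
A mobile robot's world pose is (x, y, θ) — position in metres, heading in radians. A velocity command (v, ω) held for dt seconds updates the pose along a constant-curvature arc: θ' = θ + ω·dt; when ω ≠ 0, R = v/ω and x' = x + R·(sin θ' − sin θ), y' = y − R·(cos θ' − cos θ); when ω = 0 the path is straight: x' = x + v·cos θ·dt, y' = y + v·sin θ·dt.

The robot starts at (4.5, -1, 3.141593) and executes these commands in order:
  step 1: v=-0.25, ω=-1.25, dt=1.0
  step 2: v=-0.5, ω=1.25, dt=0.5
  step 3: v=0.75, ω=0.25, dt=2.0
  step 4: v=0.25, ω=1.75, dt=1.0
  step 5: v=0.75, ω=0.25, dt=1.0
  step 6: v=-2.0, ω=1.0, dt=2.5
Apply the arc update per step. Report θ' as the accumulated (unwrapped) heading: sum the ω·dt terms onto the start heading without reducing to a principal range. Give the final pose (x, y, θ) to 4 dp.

(-0.3685, -1.6141, 7.5166)

step 1: θ'=1.8916 (R=0.2000) → pose (4.6898, -1.1369, 1.8916)
step 2: θ'=2.5166 (R=-0.4000) → pose (4.8354, -1.3352, 2.5166)
step 3: θ'=3.0166 (R=3.0000) → pose (3.4541, -0.7915, 3.0166)
step 4: θ'=4.7666 (R=0.1429) → pose (3.2936, -0.9410, 4.7666)
step 5: θ'=5.0166 (R=3.0000) → pose (3.4270, -1.6770, 5.0166)
step 6: θ'=7.5166 (R=-2.0000) → pose (-0.3685, -1.6141, 7.5166)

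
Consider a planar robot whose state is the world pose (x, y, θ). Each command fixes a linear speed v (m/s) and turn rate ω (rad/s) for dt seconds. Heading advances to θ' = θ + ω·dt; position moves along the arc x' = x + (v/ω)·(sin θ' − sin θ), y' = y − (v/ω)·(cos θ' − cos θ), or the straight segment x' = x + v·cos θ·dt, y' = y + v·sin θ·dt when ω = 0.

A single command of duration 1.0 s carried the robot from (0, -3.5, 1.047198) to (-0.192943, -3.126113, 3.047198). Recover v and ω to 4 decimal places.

Δθ = 3.047198 − 1.047198 = 2.000000
ω = Δθ/dt = 2.000000/1.0 = 2.0000
R = −Δy/(cos θ' − cos θ) = 0.2500
v = R·ω = 0.2500·2.0000 = 0.5000

v = 0.5000, ω = 2.0000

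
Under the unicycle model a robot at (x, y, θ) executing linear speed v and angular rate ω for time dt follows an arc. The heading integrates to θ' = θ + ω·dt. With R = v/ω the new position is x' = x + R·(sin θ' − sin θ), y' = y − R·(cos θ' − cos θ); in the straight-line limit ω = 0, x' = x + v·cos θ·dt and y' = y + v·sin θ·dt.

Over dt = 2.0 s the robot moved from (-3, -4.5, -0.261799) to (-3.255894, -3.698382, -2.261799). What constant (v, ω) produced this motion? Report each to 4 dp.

Δθ = -2.261799 − -0.261799 = -2.000000
ω = Δθ/dt = -2.000000/2.0 = -1.0000
R = −Δy/(cos θ' − cos θ) = 0.5000
v = R·ω = 0.5000·-1.0000 = -0.5000

v = -0.5000, ω = -1.0000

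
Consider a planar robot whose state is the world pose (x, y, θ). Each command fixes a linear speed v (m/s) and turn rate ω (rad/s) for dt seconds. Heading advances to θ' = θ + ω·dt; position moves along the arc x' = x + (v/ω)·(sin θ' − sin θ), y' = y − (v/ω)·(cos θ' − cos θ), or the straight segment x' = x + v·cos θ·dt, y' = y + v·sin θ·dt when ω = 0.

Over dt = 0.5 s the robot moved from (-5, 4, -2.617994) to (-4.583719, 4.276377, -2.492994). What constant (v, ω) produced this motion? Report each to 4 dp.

Δθ = -2.492994 − -2.617994 = 0.125000
ω = Δθ/dt = 0.125000/0.5 = 0.2500
R = Δx/(sin θ' − sin θ) = -4.0000
v = R·ω = -4.0000·0.2500 = -1.0000

v = -1.0000, ω = 0.2500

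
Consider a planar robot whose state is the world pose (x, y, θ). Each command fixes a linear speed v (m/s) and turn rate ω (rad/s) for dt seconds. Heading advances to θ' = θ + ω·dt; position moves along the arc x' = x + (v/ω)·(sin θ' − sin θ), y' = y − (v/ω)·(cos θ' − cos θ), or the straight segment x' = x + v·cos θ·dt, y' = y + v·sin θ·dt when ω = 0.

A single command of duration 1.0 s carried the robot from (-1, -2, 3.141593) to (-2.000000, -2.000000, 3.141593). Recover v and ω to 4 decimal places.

v = 1.0000, ω = 0.0000

Δθ = 3.141593 − 3.141593 = 0.000000
ω = Δθ/dt = 0.000000/1.0 = 0.0000
ω = 0 → v = (Δx·cos θ + Δy·sin θ)/dt = 1.0000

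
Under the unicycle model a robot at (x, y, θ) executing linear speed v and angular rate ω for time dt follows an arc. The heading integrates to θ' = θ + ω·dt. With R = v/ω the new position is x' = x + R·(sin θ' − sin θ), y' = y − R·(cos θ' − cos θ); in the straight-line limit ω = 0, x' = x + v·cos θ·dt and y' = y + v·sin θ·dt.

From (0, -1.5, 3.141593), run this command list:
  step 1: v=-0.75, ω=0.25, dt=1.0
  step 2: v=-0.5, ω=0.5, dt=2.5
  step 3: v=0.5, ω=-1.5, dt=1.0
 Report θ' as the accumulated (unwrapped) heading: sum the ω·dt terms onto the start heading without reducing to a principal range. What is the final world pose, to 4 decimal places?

step 1: θ'=3.3916 (R=-3.0000) → pose (0.7422, -1.4067, 3.3916)
step 2: θ'=4.6416 (R=-1.0000) → pose (1.4923, -0.5086, 4.6416)
step 3: θ'=3.1416 (R=-0.3333) → pose (1.1598, -0.8183, 3.1416)

(1.1598, -0.8183, 3.1416)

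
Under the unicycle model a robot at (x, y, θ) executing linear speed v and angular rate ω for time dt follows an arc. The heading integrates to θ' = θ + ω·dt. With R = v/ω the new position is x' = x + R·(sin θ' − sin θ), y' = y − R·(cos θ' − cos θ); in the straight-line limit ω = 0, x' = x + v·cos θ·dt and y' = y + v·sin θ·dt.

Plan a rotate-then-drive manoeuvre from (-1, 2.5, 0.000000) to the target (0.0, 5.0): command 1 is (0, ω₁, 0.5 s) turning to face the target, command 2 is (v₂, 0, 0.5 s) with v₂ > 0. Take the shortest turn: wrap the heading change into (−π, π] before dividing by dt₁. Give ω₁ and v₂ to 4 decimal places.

ω₁ = 2.3806, v₂ = 5.3852

heading to target = atan2(5−2.5, 0−-1) = 1.1903
Δθ = wrap(1.1903 − 0.0000) = 1.1903; ω₁ = Δθ/dt₁ = 2.3806
distance = √((0−-1)² + (5−2.5)²) = 2.6926; v₂ = distance/dt₂ = 5.3852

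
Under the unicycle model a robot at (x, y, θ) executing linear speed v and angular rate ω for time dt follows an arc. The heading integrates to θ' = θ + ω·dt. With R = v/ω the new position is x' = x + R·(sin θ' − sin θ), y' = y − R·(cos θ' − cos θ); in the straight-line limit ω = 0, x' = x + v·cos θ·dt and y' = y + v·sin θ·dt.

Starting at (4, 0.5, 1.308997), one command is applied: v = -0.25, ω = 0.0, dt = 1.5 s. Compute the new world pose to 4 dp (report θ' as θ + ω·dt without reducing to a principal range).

(3.9029, 0.1378, 1.3090)

θ' = 1.3090 + 0.0·1.5 = 1.3090
ω = 0 → straight: x' = 4 + -0.25·cos(1.3090)·1.5 = 3.9029
y' = 0.5 + -0.25·sin(1.3090)·1.5 = 0.1378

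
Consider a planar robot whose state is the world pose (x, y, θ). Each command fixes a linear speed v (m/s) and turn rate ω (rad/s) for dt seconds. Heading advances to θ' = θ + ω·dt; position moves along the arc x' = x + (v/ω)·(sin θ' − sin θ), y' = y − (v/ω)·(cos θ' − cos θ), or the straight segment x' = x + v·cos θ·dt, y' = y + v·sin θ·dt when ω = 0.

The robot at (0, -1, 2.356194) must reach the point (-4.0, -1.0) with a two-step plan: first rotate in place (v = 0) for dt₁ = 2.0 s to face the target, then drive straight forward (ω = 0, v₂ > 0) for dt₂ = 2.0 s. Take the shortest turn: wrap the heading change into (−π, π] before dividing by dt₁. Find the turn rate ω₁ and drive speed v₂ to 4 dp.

heading to target = atan2(-1−-1, -4−0) = 3.1416
Δθ = wrap(3.1416 − 2.3562) = 0.7854; ω₁ = Δθ/dt₁ = 0.3927
distance = √((-4−0)² + (-1−-1)²) = 4.0000; v₂ = distance/dt₂ = 2.0000

ω₁ = 0.3927, v₂ = 2.0000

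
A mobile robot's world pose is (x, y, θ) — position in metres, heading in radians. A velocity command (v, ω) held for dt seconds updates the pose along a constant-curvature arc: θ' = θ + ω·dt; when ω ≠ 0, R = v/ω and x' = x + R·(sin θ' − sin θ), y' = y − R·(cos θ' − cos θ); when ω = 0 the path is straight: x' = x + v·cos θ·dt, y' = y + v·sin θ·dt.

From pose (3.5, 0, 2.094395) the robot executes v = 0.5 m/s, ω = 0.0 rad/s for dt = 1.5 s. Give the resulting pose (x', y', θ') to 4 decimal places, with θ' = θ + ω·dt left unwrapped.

θ' = 2.0944 + 0.0·1.5 = 2.0944
ω = 0 → straight: x' = 3.5 + 0.5·cos(2.0944)·1.5 = 3.1250
y' = 0 + 0.5·sin(2.0944)·1.5 = 0.6495

(3.1250, 0.6495, 2.0944)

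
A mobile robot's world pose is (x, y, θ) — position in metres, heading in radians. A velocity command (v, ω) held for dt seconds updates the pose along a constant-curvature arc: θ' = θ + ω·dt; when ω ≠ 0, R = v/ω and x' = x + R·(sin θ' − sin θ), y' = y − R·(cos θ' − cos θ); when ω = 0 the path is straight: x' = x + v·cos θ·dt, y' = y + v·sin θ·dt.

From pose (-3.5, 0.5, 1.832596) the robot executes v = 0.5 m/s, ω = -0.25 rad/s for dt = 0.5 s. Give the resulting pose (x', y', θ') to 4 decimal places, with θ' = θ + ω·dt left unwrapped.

θ' = 1.8326 + -0.25·0.5 = 1.7076
R = v/ω = 0.5/-0.25 = -2.0000
x' = -3.5 + -2.0000·(sin 1.7076 − sin 1.8326) = -3.5495
y' = 0.5 − -2.0000·(cos 1.7076 − cos 1.8326) = 0.7449

(-3.5495, 0.7449, 1.7076)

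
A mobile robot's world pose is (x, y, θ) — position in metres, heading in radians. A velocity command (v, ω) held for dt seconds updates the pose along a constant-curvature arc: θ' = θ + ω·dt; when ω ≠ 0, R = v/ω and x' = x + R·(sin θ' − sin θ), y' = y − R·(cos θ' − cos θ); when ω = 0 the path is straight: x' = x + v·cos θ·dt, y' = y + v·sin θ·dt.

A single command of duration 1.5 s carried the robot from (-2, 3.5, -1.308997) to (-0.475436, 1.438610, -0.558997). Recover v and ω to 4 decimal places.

v = 1.7500, ω = 0.5000

Δθ = -0.558997 − -1.308997 = 0.750000
ω = Δθ/dt = 0.750000/1.5 = 0.5000
R = −Δy/(cos θ' − cos θ) = 3.5000
v = R·ω = 3.5000·0.5000 = 1.7500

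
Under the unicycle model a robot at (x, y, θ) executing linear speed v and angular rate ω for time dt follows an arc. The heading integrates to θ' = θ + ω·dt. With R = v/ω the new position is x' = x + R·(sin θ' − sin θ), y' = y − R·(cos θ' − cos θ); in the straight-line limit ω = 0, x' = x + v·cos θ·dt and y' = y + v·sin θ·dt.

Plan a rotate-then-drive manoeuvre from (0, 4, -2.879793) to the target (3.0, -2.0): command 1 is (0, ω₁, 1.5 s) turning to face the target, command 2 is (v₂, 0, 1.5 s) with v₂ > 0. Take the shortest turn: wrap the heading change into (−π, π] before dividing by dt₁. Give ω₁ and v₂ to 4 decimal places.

heading to target = atan2(-2−4, 3−0) = -1.1071
Δθ = wrap(-1.1071 − -2.8798) = 1.7726; ω₁ = Δθ/dt₁ = 1.1818
distance = √((3−0)² + (-2−4)²) = 6.7082; v₂ = distance/dt₂ = 4.4721

ω₁ = 1.1818, v₂ = 4.4721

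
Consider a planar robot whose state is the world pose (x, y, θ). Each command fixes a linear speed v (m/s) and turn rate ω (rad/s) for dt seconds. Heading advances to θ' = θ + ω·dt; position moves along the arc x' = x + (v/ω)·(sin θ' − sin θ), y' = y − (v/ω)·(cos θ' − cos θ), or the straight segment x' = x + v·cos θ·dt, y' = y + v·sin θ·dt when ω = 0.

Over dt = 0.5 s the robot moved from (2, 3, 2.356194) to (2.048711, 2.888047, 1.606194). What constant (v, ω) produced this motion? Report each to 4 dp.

Δθ = 1.606194 − 2.356194 = -0.750000
ω = Δθ/dt = -0.750000/0.5 = -1.5000
R = −Δy/(cos θ' − cos θ) = 0.1667
v = R·ω = 0.1667·-1.5000 = -0.2500

v = -0.2500, ω = -1.5000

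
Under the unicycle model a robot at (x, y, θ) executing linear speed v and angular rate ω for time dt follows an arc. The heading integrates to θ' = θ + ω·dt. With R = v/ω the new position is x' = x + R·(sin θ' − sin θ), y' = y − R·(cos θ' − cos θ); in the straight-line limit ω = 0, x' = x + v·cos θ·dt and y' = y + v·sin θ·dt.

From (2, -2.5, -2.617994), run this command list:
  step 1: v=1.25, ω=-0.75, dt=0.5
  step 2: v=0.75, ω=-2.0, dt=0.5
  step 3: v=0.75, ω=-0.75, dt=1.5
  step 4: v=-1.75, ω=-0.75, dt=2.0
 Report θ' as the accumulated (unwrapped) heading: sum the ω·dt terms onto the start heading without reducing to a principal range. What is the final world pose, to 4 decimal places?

(-2.0016, -2.8107, -6.6180)

step 1: θ'=-2.9930 (R=-1.6667) → pose (1.4134, -2.7049, -2.9930)
step 2: θ'=-3.9930 (R=-0.3750) → pose (1.0758, -2.5812, -3.9930)
step 3: θ'=-5.1180 (R=-1.0000) → pose (0.9092, -1.5277, -5.1180)
step 4: θ'=-6.6180 (R=2.3333) → pose (-2.0016, -2.8107, -6.6180)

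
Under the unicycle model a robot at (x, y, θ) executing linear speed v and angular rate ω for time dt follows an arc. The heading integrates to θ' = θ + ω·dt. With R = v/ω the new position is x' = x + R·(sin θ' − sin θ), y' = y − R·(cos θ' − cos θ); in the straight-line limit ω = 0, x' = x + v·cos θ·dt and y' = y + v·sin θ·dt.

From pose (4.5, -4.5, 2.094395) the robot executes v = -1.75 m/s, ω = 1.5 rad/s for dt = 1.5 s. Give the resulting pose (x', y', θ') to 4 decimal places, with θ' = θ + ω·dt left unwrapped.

θ' = 2.0944 + 1.5·1.5 = 4.3444
R = v/ω = -1.75/1.5 = -1.1667
x' = 4.5 + -1.1667·(sin 4.3444 − sin 2.0944) = 6.5989
y' = -4.5 − -1.1667·(cos 4.3444 − cos 2.0944) = -4.3364

(6.5989, -4.3364, 4.3444)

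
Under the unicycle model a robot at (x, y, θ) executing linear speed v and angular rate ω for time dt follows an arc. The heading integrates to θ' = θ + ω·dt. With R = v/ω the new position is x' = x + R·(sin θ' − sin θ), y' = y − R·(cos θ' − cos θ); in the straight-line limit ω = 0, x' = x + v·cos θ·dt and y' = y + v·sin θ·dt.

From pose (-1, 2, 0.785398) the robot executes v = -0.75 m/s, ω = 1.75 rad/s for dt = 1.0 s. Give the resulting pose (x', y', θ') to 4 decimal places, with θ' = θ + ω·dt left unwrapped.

θ' = 0.7854 + 1.75·1.0 = 2.5354
R = v/ω = -0.75/1.75 = -0.4286
x' = -1 + -0.4286·(sin 2.5354 − sin 0.7854) = -0.9411
y' = 2 − -0.4286·(cos 2.5354 − cos 0.7854) = 1.3447

(-0.9411, 1.3447, 2.5354)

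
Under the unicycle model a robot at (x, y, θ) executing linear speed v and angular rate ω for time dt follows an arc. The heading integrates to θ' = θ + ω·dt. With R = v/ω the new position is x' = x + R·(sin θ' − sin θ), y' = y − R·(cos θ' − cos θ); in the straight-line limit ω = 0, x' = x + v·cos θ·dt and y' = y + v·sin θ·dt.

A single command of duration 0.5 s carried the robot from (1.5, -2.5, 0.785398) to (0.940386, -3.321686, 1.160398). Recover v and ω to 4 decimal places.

Δθ = 1.160398 − 0.785398 = 0.375000
ω = Δθ/dt = 0.375000/0.5 = 0.7500
R = −Δy/(cos θ' − cos θ) = -2.6667
v = R·ω = -2.6667·0.7500 = -2.0000

v = -2.0000, ω = 0.7500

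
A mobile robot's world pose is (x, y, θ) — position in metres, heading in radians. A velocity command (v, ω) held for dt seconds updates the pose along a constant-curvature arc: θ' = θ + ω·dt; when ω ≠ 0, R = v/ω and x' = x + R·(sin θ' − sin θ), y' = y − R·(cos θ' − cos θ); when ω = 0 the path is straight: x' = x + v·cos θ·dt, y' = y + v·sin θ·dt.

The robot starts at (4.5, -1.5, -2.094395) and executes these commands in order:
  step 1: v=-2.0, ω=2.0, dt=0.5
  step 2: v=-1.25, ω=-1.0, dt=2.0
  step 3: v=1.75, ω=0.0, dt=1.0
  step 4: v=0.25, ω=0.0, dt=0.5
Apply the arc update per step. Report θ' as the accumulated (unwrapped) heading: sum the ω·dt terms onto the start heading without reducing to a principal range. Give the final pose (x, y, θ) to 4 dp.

step 1: θ'=-1.0944 (R=-1.0000) → pose (4.5226, -0.5414, -1.0944)
step 2: θ'=-3.0944 (R=1.2500) → pose (5.5745, 1.2804, -3.0944)
step 3: θ'=-3.0944 (straight) → pose (3.8264, 1.1979, -3.0944)
step 4: θ'=-3.0944 (straight) → pose (3.7016, 1.1920, -3.0944)

(3.7016, 1.1920, -3.0944)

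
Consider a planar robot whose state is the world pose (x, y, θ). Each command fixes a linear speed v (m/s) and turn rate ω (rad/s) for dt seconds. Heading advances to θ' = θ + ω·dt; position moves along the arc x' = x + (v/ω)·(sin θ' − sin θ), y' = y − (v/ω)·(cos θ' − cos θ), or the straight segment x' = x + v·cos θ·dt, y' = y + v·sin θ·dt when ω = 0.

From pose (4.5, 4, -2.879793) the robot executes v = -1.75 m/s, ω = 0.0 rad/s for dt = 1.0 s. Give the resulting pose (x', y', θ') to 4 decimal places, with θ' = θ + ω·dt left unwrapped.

(6.1904, 4.4529, -2.8798)

θ' = -2.8798 + 0.0·1.0 = -2.8798
ω = 0 → straight: x' = 4.5 + -1.75·cos(-2.8798)·1.0 = 6.1904
y' = 4 + -1.75·sin(-2.8798)·1.0 = 4.4529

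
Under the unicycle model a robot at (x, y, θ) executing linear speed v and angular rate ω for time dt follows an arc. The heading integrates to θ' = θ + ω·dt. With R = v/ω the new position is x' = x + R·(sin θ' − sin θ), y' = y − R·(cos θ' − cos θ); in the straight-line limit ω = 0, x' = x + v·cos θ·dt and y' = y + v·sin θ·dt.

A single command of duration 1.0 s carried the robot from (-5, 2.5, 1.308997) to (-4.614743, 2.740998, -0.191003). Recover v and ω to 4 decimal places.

Δθ = -0.191003 − 1.308997 = -1.500000
ω = Δθ/dt = -1.500000/1.0 = -1.5000
R = Δx/(sin θ' − sin θ) = -0.3333
v = R·ω = -0.3333·-1.5000 = 0.5000

v = 0.5000, ω = -1.5000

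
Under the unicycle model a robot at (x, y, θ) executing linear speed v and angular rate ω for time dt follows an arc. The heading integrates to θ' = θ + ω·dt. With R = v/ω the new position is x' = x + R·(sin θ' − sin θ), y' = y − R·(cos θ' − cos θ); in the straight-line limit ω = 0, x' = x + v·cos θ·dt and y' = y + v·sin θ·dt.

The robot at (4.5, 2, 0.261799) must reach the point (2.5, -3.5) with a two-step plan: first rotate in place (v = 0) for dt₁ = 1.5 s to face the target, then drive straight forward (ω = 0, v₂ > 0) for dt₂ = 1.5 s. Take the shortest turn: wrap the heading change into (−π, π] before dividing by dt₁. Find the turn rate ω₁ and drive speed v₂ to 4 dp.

heading to target = atan2(-3.5−2, 2.5−4.5) = -1.9196
Δθ = wrap(-1.9196 − 0.2618) = -2.1814; ω₁ = Δθ/dt₁ = -1.4542
distance = √((2.5−4.5)² + (-3.5−2)²) = 5.8523; v₂ = distance/dt₂ = 3.9016

ω₁ = -1.4542, v₂ = 3.9016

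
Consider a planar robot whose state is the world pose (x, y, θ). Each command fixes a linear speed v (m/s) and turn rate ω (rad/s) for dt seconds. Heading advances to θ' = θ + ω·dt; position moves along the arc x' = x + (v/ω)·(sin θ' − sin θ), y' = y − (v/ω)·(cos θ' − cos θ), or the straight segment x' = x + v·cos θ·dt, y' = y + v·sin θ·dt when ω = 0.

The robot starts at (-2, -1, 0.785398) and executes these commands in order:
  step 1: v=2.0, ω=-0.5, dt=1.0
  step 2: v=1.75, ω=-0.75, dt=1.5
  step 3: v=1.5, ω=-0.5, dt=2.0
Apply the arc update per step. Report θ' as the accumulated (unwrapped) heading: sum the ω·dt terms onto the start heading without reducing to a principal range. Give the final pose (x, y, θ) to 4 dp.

step 1: θ'=0.2854 (R=-4.0000) → pose (-0.2977, 0.0098, 0.2854)
step 2: θ'=-0.8396 (R=-2.3333) → pose (2.0961, -0.6711, -0.8396)
step 3: θ'=-1.8396 (R=-3.0000) → pose (2.7552, -3.4711, -1.8396)

(2.7552, -3.4711, -1.8396)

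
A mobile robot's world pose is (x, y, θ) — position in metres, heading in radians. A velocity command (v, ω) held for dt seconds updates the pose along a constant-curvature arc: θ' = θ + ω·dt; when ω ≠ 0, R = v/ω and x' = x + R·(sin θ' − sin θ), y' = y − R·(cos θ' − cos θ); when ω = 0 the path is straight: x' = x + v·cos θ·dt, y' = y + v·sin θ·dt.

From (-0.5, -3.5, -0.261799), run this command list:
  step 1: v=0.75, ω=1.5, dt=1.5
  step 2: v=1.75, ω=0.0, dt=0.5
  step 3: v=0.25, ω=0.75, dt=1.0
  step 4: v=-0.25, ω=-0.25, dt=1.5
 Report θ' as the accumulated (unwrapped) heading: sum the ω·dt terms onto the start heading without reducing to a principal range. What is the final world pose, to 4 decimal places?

step 1: θ'=1.9882 (R=0.5000) → pose (0.0865, -2.8143, 1.9882)
step 2: θ'=1.9882 (straight) → pose (-0.2682, -2.0145, 1.9882)
step 3: θ'=2.7382 (R=0.3333) → pose (-0.4421, -1.8430, 2.7382)
step 4: θ'=2.3632 (R=1.0000) → pose (-0.1325, -2.0507, 2.3632)

(-0.1325, -2.0507, 2.3632)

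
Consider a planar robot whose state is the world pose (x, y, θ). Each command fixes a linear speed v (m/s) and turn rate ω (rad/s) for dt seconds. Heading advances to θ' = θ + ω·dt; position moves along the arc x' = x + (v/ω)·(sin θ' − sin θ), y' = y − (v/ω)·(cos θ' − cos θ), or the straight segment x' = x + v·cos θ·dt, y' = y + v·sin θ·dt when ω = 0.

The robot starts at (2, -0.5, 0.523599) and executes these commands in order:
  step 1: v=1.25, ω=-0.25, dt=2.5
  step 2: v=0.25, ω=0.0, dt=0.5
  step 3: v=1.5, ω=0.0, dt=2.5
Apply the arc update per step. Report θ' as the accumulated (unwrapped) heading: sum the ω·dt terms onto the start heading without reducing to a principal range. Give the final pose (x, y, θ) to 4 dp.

step 1: θ'=-0.1014 (R=-5.0000) → pose (5.0061, 0.1442, -0.1014)
step 2: θ'=-0.1014 (straight) → pose (5.1305, 0.1315, -0.1014)
step 3: θ'=-0.1014 (straight) → pose (8.8612, -0.2481, -0.1014)

(8.8612, -0.2481, -0.1014)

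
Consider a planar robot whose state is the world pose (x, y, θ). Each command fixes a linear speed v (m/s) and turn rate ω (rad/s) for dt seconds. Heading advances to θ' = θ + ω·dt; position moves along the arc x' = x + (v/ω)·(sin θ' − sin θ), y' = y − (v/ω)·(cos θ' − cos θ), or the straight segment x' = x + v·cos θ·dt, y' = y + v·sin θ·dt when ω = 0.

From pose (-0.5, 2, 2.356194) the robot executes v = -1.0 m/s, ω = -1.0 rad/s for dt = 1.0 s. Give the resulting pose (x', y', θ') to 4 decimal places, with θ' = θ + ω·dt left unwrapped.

(-0.2300, 1.0799, 1.3562)

θ' = 2.3562 + -1.0·1.0 = 1.3562
R = v/ω = -1.0/-1.0 = 1.0000
x' = -0.5 + 1.0000·(sin 1.3562 − sin 2.3562) = -0.2300
y' = 2 − 1.0000·(cos 1.3562 − cos 2.3562) = 1.0799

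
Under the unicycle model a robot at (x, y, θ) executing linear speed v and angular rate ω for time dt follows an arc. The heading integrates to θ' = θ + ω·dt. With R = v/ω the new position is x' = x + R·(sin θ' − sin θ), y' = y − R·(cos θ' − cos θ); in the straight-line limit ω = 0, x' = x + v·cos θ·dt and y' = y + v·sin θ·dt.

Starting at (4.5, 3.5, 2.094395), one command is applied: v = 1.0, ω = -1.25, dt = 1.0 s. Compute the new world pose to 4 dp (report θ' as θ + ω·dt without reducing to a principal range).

θ' = 2.0944 + -1.25·1.0 = 0.8444
R = v/ω = 1.0/-1.25 = -0.8000
x' = 4.5 + -0.8000·(sin 0.8444 − sin 2.0944) = 4.5948
y' = 3.5 − -0.8000·(cos 0.8444 − cos 2.0944) = 4.4313

(4.5948, 4.4313, 0.8444)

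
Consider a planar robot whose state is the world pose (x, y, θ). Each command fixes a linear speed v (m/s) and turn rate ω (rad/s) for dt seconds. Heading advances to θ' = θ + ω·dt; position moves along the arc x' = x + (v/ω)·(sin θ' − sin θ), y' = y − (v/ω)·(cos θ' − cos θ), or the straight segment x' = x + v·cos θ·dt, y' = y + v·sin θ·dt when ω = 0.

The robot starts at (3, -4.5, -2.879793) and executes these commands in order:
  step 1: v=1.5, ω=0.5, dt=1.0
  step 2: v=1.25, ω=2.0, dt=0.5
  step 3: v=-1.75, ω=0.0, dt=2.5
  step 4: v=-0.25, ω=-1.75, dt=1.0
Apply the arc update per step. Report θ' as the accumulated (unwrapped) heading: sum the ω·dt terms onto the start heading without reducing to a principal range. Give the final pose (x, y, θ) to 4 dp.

(0.8315, -1.3325, -3.1298)

step 1: θ'=-2.3798 (R=3.0000) → pose (1.7058, -5.2270, -2.3798)
step 2: θ'=-1.3798 (R=0.6250) → pose (1.5235, -5.7979, -1.3798)
step 3: θ'=-1.3798 (straight) → pose (0.6930, -1.5025, -1.3798)
step 4: θ'=-3.1298 (R=0.1429) → pose (0.8315, -1.3325, -3.1298)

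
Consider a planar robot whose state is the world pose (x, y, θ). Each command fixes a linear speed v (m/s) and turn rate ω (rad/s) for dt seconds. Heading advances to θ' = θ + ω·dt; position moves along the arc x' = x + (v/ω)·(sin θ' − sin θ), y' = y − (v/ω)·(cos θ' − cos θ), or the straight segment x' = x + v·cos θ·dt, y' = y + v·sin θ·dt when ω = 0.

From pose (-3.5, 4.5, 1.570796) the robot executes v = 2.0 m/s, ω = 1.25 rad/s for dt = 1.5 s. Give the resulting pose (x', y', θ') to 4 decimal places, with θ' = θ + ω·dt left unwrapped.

θ' = 1.5708 + 1.25·1.5 = 3.4458
R = v/ω = 2.0/1.25 = 1.6000
x' = -3.5 + 1.6000·(sin 3.4458 − sin 1.5708) = -5.5793
y' = 4.5 − 1.6000·(cos 3.4458 − cos 1.5708) = 6.0265

(-5.5793, 6.0265, 3.4458)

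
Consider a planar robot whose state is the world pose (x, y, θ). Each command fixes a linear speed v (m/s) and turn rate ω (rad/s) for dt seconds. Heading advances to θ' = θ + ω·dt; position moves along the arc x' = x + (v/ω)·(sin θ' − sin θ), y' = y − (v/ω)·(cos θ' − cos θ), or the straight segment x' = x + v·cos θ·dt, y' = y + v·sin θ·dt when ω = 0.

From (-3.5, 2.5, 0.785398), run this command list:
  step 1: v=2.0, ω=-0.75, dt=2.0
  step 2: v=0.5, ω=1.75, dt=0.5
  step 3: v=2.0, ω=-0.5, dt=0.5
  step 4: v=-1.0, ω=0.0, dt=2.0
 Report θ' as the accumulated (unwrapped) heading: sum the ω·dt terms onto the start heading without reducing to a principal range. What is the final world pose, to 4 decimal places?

step 1: θ'=-0.7146 (R=-2.6667) → pose (0.1331, 2.6287, -0.7146)
step 2: θ'=0.1604 (R=0.2857) → pose (0.3660, 2.5624, 0.1604)
step 3: θ'=-0.0896 (R=-4.0000) → pose (1.3628, 2.5977, -0.0896)
step 4: θ'=-0.0896 (straight) → pose (-0.6292, 2.7767, -0.0896)

(-0.6292, 2.7767, -0.0896)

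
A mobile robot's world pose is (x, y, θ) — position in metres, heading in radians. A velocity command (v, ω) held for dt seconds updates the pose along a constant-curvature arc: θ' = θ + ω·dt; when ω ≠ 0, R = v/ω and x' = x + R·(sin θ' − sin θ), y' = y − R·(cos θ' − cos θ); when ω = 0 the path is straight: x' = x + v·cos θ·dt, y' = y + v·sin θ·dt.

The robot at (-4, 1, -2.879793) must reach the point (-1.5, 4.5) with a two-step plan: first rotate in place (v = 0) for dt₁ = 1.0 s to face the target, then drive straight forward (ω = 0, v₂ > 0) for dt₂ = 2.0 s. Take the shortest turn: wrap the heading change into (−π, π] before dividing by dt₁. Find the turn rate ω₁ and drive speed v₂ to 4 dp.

heading to target = atan2(4.5−1, -1.5−-4) = 0.9505
Δθ = wrap(0.9505 − -2.8798) = -2.4528; ω₁ = Δθ/dt₁ = -2.4528
distance = √((-1.5−-4)² + (4.5−1)²) = 4.3012; v₂ = distance/dt₂ = 2.1506

ω₁ = -2.4528, v₂ = 2.1506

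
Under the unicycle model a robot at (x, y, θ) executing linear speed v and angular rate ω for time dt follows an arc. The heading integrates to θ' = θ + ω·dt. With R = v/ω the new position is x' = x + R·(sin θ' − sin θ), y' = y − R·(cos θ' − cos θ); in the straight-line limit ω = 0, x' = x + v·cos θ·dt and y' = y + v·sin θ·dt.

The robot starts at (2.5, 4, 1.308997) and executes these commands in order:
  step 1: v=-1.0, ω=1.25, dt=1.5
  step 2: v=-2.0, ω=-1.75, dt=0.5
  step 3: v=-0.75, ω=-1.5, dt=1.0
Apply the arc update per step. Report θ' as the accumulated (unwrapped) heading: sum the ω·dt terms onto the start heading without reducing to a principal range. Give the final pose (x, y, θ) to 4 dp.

(4.1924, 1.9393, 0.8090)

step 1: θ'=3.1840 (R=-0.8000) → pose (3.3067, 2.9937, 3.1840)
step 2: θ'=2.3090 (R=1.1429) → pose (4.2005, 2.6209, 2.3090)
step 3: θ'=0.8090 (R=0.5000) → pose (4.1924, 1.9393, 0.8090)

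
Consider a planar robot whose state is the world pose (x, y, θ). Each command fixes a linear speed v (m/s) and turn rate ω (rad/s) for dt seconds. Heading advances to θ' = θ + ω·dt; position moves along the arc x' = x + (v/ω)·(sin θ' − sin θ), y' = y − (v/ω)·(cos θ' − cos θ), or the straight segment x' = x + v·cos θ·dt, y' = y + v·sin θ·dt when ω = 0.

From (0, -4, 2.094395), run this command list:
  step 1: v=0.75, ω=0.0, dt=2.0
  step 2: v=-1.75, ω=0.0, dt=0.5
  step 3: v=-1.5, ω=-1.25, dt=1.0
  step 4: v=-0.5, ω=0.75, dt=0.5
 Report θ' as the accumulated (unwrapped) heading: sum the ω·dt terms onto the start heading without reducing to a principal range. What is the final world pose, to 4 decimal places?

step 1: θ'=2.0944 (straight) → pose (-0.7500, -2.7010, 2.0944)
step 2: θ'=2.0944 (straight) → pose (-0.3125, -3.4587, 2.0944)
step 3: θ'=0.8444 (R=1.2000) → pose (-0.4546, -4.8558, 0.8444)
step 4: θ'=1.2194 (R=-0.6667) → pose (-0.5822, -5.0691, 1.2194)

(-0.5822, -5.0691, 1.2194)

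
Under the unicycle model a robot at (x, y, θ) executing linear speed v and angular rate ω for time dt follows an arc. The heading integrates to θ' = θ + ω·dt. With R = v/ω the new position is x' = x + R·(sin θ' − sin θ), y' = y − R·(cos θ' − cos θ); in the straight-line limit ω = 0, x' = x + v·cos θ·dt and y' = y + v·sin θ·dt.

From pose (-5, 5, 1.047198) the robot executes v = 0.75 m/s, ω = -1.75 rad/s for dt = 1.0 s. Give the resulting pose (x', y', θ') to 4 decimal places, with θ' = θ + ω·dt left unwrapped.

(-4.3518, 5.1127, -0.7028)

θ' = 1.0472 + -1.75·1.0 = -0.7028
R = v/ω = 0.75/-1.75 = -0.4286
x' = -5 + -0.4286·(sin -0.7028 − sin 1.0472) = -4.3518
y' = 5 − -0.4286·(cos -0.7028 − cos 1.0472) = 5.1127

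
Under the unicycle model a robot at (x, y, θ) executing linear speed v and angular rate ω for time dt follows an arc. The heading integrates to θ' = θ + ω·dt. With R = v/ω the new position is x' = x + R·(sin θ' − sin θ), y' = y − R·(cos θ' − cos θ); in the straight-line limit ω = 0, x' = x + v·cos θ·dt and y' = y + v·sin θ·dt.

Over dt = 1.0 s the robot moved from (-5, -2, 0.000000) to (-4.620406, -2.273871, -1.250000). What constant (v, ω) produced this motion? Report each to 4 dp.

v = 0.5000, ω = -1.2500

Δθ = -1.250000 − 0.000000 = -1.250000
ω = Δθ/dt = -1.250000/1.0 = -1.2500
R = Δx/(sin θ' − sin θ) = -0.4000
v = R·ω = -0.4000·-1.2500 = 0.5000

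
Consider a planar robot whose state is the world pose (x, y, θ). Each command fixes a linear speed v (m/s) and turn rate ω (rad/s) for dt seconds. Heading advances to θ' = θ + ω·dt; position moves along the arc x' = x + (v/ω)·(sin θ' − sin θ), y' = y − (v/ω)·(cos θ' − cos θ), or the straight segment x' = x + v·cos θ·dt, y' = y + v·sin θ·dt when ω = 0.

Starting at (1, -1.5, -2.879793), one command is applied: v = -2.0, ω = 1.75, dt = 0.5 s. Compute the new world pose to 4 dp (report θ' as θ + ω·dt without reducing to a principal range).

(1.7411, -0.8767, -2.0048)

θ' = -2.8798 + 1.75·0.5 = -2.0048
R = v/ω = -2.0/1.75 = -1.1429
x' = 1 + -1.1429·(sin -2.0048 − sin -2.8798) = 1.7411
y' = -1.5 − -1.1429·(cos -2.0048 − cos -2.8798) = -0.8767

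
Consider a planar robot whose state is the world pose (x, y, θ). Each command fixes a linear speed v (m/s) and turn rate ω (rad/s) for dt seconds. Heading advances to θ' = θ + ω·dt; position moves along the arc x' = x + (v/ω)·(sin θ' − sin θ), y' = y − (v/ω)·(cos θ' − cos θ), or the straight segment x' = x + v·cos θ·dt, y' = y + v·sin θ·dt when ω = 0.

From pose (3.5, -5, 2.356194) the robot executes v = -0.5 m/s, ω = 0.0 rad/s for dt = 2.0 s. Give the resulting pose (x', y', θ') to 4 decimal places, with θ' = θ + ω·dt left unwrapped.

(4.2071, -5.7071, 2.3562)

θ' = 2.3562 + 0.0·2.0 = 2.3562
ω = 0 → straight: x' = 3.5 + -0.5·cos(2.3562)·2.0 = 4.2071
y' = -5 + -0.5·sin(2.3562)·2.0 = -5.7071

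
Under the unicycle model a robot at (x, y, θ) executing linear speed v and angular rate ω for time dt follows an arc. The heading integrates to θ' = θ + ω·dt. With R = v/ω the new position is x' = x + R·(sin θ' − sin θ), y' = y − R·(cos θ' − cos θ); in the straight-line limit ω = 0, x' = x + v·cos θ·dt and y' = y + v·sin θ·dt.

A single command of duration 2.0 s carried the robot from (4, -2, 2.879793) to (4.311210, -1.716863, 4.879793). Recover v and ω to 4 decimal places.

Δθ = 4.879793 − 2.879793 = 2.000000
ω = Δθ/dt = 2.000000/2.0 = 1.0000
R = Δx/(sin θ' − sin θ) = -0.2500
v = R·ω = -0.2500·1.0000 = -0.2500

v = -0.2500, ω = 1.0000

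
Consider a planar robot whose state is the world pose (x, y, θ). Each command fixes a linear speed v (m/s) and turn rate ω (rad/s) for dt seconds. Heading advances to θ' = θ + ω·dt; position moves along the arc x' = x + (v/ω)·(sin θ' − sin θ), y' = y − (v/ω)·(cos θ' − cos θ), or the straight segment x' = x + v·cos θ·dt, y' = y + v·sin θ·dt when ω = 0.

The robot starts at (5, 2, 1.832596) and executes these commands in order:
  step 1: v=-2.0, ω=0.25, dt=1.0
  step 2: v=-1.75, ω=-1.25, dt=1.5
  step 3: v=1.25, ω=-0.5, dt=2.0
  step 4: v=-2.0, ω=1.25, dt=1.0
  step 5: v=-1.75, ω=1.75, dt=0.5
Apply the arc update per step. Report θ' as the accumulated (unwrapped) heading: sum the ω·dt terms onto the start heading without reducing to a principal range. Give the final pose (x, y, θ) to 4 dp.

step 1: θ'=2.0826 (R=-8.0000) → pose (5.7525, 0.1526, 2.0826)
step 2: θ'=0.2076 (R=1.4000) → pose (4.8204, -1.9030, 0.2076)
step 3: θ'=-0.7924 (R=-2.5000) → pose (7.1158, -2.5940, -0.7924)
step 4: θ'=0.4576 (R=-1.6000) → pose (5.2697, -2.2820, 0.4576)
step 5: θ'=1.3326 (R=-1.0000) → pose (4.7397, -2.9432, 1.3326)

(4.7397, -2.9432, 1.3326)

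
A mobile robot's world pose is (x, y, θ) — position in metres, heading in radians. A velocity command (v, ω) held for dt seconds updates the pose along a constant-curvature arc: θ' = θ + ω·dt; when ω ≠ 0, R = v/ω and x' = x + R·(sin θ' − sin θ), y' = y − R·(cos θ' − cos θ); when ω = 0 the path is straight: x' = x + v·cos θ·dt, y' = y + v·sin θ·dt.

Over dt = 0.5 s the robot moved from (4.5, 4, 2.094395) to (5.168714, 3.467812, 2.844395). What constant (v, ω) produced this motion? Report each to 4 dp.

Δθ = 2.844395 − 2.094395 = 0.750000
ω = Δθ/dt = 0.750000/0.5 = 1.5000
R = Δx/(sin θ' − sin θ) = -1.1667
v = R·ω = -1.1667·1.5000 = -1.7500

v = -1.7500, ω = 1.5000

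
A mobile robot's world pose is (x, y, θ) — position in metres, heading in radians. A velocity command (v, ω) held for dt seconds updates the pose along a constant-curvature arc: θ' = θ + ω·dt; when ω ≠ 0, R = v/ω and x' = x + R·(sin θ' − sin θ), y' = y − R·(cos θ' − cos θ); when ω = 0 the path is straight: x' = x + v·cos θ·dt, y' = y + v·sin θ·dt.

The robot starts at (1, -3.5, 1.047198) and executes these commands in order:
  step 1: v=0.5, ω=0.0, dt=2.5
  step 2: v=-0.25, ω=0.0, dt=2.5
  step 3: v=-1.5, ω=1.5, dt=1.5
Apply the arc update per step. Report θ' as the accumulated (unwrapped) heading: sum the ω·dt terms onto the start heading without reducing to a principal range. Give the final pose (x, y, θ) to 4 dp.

(2.3335, -4.4467, 3.2972)

step 1: θ'=1.0472 (straight) → pose (1.6250, -2.4175, 1.0472)
step 2: θ'=1.0472 (straight) → pose (1.3125, -2.9587, 1.0472)
step 3: θ'=3.2972 (R=-1.0000) → pose (2.3335, -4.4467, 3.2972)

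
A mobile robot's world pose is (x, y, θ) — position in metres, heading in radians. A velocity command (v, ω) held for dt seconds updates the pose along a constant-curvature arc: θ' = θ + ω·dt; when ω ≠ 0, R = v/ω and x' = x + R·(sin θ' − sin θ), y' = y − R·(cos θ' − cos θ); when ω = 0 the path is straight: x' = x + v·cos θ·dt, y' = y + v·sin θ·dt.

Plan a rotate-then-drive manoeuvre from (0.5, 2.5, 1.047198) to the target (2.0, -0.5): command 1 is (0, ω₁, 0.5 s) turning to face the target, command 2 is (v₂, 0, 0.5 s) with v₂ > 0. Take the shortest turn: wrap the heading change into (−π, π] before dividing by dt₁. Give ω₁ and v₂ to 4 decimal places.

ω₁ = -4.3087, v₂ = 6.7082

heading to target = atan2(-0.5−2.5, 2−0.5) = -1.1071
Δθ = wrap(-1.1071 − 1.0472) = -2.1543; ω₁ = Δθ/dt₁ = -4.3087
distance = √((2−0.5)² + (-0.5−2.5)²) = 3.3541; v₂ = distance/dt₂ = 6.7082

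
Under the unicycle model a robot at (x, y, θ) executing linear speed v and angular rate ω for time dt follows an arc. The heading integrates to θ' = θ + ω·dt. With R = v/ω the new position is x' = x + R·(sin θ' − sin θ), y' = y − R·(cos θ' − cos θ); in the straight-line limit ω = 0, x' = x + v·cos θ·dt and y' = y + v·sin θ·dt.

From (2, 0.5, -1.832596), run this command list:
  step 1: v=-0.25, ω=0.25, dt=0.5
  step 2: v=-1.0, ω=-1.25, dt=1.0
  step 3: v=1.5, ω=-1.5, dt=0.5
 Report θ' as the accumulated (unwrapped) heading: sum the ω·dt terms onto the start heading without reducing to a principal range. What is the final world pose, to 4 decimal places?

step 1: θ'=-1.7076 (R=-1.0000) → pose (2.0247, 0.6224, -1.7076)
step 2: θ'=-2.9576 (R=0.8000) → pose (2.6709, 1.2998, -2.9576)
step 3: θ'=-3.7076 (R=-1.0000) → pose (1.9517, 1.4389, -3.7076)

(1.9517, 1.4389, -3.7076)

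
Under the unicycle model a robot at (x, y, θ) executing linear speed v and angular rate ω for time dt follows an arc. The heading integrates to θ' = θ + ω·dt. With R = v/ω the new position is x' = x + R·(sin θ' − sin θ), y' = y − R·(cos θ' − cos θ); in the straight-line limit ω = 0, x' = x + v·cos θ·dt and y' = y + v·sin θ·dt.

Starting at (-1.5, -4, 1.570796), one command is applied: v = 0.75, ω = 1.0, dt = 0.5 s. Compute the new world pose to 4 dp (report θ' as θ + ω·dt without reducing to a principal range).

θ' = 1.5708 + 1.0·0.5 = 2.0708
R = v/ω = 0.75/1.0 = 0.7500
x' = -1.5 + 0.7500·(sin 2.0708 − sin 1.5708) = -1.5918
y' = -4 − 0.7500·(cos 2.0708 − cos 1.5708) = -3.6404

(-1.5918, -3.6404, 2.0708)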